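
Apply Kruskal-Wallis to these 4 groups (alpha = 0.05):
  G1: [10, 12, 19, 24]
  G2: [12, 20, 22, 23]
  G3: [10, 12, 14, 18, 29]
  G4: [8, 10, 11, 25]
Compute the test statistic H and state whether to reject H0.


Step 1: Combine all N = 17 observations and assign midranks.
sorted (value, group, rank): (8,G4,1), (10,G1,3), (10,G3,3), (10,G4,3), (11,G4,5), (12,G1,7), (12,G2,7), (12,G3,7), (14,G3,9), (18,G3,10), (19,G1,11), (20,G2,12), (22,G2,13), (23,G2,14), (24,G1,15), (25,G4,16), (29,G3,17)
Step 2: Sum ranks within each group.
R_1 = 36 (n_1 = 4)
R_2 = 46 (n_2 = 4)
R_3 = 46 (n_3 = 5)
R_4 = 25 (n_4 = 4)
Step 3: H = 12/(N(N+1)) * sum(R_i^2/n_i) - 3(N+1)
     = 12/(17*18) * (36^2/4 + 46^2/4 + 46^2/5 + 25^2/4) - 3*18
     = 0.039216 * 1432.45 - 54
     = 2.174510.
Step 4: Ties present; correction factor C = 1 - 48/(17^3 - 17) = 0.990196. Corrected H = 2.174510 / 0.990196 = 2.196040.
Step 5: Under H0, H ~ chi^2(3); p-value = 0.532729.
Step 6: alpha = 0.05. fail to reject H0.

H = 2.1960, df = 3, p = 0.532729, fail to reject H0.


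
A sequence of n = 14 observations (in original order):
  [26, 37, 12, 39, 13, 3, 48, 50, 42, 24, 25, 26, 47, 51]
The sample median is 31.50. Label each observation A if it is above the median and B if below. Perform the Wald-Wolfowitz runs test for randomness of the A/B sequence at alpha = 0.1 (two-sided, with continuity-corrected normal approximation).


Step 1: Compute median = 31.50; label A = above, B = below.
Labels in order: BABABBAAABBBAA  (n_A = 7, n_B = 7)
Step 2: Count runs R = 8.
Step 3: Under H0 (random ordering), E[R] = 2*n_A*n_B/(n_A+n_B) + 1 = 2*7*7/14 + 1 = 8.0000.
        Var[R] = 2*n_A*n_B*(2*n_A*n_B - n_A - n_B) / ((n_A+n_B)^2 * (n_A+n_B-1)) = 8232/2548 = 3.2308.
        SD[R] = 1.7974.
Step 4: R = E[R], so z = 0 with no continuity correction.
Step 5: Two-sided p-value via normal approximation = 2*(1 - Phi(|z|)) = 1.000000.
Step 6: alpha = 0.1. fail to reject H0.

R = 8, z = 0.0000, p = 1.000000, fail to reject H0.


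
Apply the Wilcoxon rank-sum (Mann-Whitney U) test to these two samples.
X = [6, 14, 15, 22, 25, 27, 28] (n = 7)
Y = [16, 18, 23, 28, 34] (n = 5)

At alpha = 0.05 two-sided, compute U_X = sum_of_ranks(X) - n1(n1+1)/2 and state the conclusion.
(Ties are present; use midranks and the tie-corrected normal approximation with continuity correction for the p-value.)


Step 1: Combine and sort all 12 observations; assign midranks.
sorted (value, group): (6,X), (14,X), (15,X), (16,Y), (18,Y), (22,X), (23,Y), (25,X), (27,X), (28,X), (28,Y), (34,Y)
ranks: 6->1, 14->2, 15->3, 16->4, 18->5, 22->6, 23->7, 25->8, 27->9, 28->10.5, 28->10.5, 34->12
Step 2: Rank sum for X: R1 = 1 + 2 + 3 + 6 + 8 + 9 + 10.5 = 39.5.
Step 3: U_X = R1 - n1(n1+1)/2 = 39.5 - 7*8/2 = 39.5 - 28 = 11.5.
       U_Y = n1*n2 - U_X = 35 - 11.5 = 23.5.
Step 4: Ties are present, so use the tie-corrected normal approximation (with continuity correction) for the p-value.
Step 5: p-value = 0.370914; compare to alpha = 0.05. fail to reject H0.

U_X = 11.5, p = 0.370914, fail to reject H0 at alpha = 0.05.


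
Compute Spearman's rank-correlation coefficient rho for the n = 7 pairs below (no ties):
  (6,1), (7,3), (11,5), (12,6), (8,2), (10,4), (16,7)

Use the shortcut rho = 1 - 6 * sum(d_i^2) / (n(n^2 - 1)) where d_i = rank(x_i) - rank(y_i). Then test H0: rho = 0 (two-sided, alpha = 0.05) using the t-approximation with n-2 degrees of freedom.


Step 1: Rank x and y separately (midranks; no ties here).
rank(x): 6->1, 7->2, 11->5, 12->6, 8->3, 10->4, 16->7
rank(y): 1->1, 3->3, 5->5, 6->6, 2->2, 4->4, 7->7
Step 2: d_i = R_x(i) - R_y(i); compute d_i^2.
  (1-1)^2=0, (2-3)^2=1, (5-5)^2=0, (6-6)^2=0, (3-2)^2=1, (4-4)^2=0, (7-7)^2=0
sum(d^2) = 2.
Step 3: rho = 1 - 6*2 / (7*(7^2 - 1)) = 1 - 12/336 = 0.964286.
Step 4: Under H0, t = rho * sqrt((n-2)/(1-rho^2)) = 8.1408 ~ t(5).
Step 5: Two-sided p-value from the t-distribution with 5 df = 0.000454.
Step 6: alpha = 0.05. reject H0.

rho = 0.9643, p = 0.000454, reject H0 at alpha = 0.05.


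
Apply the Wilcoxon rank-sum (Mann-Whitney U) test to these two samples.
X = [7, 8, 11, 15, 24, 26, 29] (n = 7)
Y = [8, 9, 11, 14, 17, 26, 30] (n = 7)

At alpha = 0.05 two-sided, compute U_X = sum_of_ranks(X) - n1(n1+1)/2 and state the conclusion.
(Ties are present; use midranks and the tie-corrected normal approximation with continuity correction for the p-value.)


Step 1: Combine and sort all 14 observations; assign midranks.
sorted (value, group): (7,X), (8,X), (8,Y), (9,Y), (11,X), (11,Y), (14,Y), (15,X), (17,Y), (24,X), (26,X), (26,Y), (29,X), (30,Y)
ranks: 7->1, 8->2.5, 8->2.5, 9->4, 11->5.5, 11->5.5, 14->7, 15->8, 17->9, 24->10, 26->11.5, 26->11.5, 29->13, 30->14
Step 2: Rank sum for X: R1 = 1 + 2.5 + 5.5 + 8 + 10 + 11.5 + 13 = 51.5.
Step 3: U_X = R1 - n1(n1+1)/2 = 51.5 - 7*8/2 = 51.5 - 28 = 23.5.
       U_Y = n1*n2 - U_X = 49 - 23.5 = 25.5.
Step 4: Ties are present, so use the tie-corrected normal approximation (with continuity correction) for the p-value.
Step 5: p-value = 0.948891; compare to alpha = 0.05. fail to reject H0.

U_X = 23.5, p = 0.948891, fail to reject H0 at alpha = 0.05.


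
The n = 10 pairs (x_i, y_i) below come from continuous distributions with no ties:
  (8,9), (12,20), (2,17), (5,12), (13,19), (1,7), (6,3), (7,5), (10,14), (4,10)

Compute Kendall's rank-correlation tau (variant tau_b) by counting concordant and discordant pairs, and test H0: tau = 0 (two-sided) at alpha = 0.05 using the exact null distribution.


Step 1: Enumerate the 45 unordered pairs (i,j) with i<j and classify each by sign(x_j-x_i) * sign(y_j-y_i).
  (1,2):dx=+4,dy=+11->C; (1,3):dx=-6,dy=+8->D; (1,4):dx=-3,dy=+3->D; (1,5):dx=+5,dy=+10->C
  (1,6):dx=-7,dy=-2->C; (1,7):dx=-2,dy=-6->C; (1,8):dx=-1,dy=-4->C; (1,9):dx=+2,dy=+5->C
  (1,10):dx=-4,dy=+1->D; (2,3):dx=-10,dy=-3->C; (2,4):dx=-7,dy=-8->C; (2,5):dx=+1,dy=-1->D
  (2,6):dx=-11,dy=-13->C; (2,7):dx=-6,dy=-17->C; (2,8):dx=-5,dy=-15->C; (2,9):dx=-2,dy=-6->C
  (2,10):dx=-8,dy=-10->C; (3,4):dx=+3,dy=-5->D; (3,5):dx=+11,dy=+2->C; (3,6):dx=-1,dy=-10->C
  (3,7):dx=+4,dy=-14->D; (3,8):dx=+5,dy=-12->D; (3,9):dx=+8,dy=-3->D; (3,10):dx=+2,dy=-7->D
  (4,5):dx=+8,dy=+7->C; (4,6):dx=-4,dy=-5->C; (4,7):dx=+1,dy=-9->D; (4,8):dx=+2,dy=-7->D
  (4,9):dx=+5,dy=+2->C; (4,10):dx=-1,dy=-2->C; (5,6):dx=-12,dy=-12->C; (5,7):dx=-7,dy=-16->C
  (5,8):dx=-6,dy=-14->C; (5,9):dx=-3,dy=-5->C; (5,10):dx=-9,dy=-9->C; (6,7):dx=+5,dy=-4->D
  (6,8):dx=+6,dy=-2->D; (6,9):dx=+9,dy=+7->C; (6,10):dx=+3,dy=+3->C; (7,8):dx=+1,dy=+2->C
  (7,9):dx=+4,dy=+11->C; (7,10):dx=-2,dy=+7->D; (8,9):dx=+3,dy=+9->C; (8,10):dx=-3,dy=+5->D
  (9,10):dx=-6,dy=-4->C
Step 2: C = 30, D = 15, total pairs = 45.
Step 3: tau = (C - D)/(n(n-1)/2) = (30 - 15)/45 = 0.333333.
Step 4: Exact two-sided p-value (enumerate n! = 3628800 permutations of y under H0): p = 0.216373.
Step 5: alpha = 0.05. fail to reject H0.

tau_b = 0.3333 (C=30, D=15), p = 0.216373, fail to reject H0.


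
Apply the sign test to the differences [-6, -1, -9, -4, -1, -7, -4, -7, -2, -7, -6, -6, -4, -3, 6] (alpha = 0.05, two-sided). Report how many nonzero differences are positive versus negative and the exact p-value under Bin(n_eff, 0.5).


Step 1: Discard zero differences. Original n = 15; n_eff = number of nonzero differences = 15.
Nonzero differences (with sign): -6, -1, -9, -4, -1, -7, -4, -7, -2, -7, -6, -6, -4, -3, +6
Step 2: Count signs: positive = 1, negative = 14.
Step 3: Under H0: P(positive) = 0.5, so the number of positives S ~ Bin(15, 0.5).
Step 4: Two-sided exact p-value = sum of Bin(15,0.5) probabilities at or below the observed probability = 0.000977.
Step 5: alpha = 0.05. reject H0.

n_eff = 15, pos = 1, neg = 14, p = 0.000977, reject H0.


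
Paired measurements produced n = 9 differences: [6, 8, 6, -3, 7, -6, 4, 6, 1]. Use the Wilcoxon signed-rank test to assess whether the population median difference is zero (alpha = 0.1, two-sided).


Step 1: Drop any zero differences (none here) and take |d_i|.
|d| = [6, 8, 6, 3, 7, 6, 4, 6, 1]
Step 2: Midrank |d_i| (ties get averaged ranks).
ranks: |6|->5.5, |8|->9, |6|->5.5, |3|->2, |7|->8, |6|->5.5, |4|->3, |6|->5.5, |1|->1
Step 3: Attach original signs; sum ranks with positive sign and with negative sign.
W+ = 5.5 + 9 + 5.5 + 8 + 3 + 5.5 + 1 = 37.5
W- = 2 + 5.5 = 7.5
(Check: W+ + W- = 45 should equal n(n+1)/2 = 45.)
Step 4: Test statistic W = min(W+, W-) = 7.5.
Step 5: Ties in |d|, so use the tie-corrected normal approximation.
        E[W] = n(n+1)/4 = 9*10/4 = 22.5.
        Tie groups: |d|=6 (t=4); sum(t^3 - t) = 60.
        Var[W] = n(n+1)(2n+1)/24 - sum(t^3-t)/48 = 1710/24 - 60/48 = 70.
        z = (W - E[W]) / sqrt(Var[W]) = (7.5 - 22.5) / 8.3666 = -1.7928.
        Two-sided p = 2*Phi(z) = 0.072998.
Step 6: alpha = 0.1. reject H0.

W+ = 37.5, W- = 7.5, W = min = 7.5, p = 0.072998, reject H0.


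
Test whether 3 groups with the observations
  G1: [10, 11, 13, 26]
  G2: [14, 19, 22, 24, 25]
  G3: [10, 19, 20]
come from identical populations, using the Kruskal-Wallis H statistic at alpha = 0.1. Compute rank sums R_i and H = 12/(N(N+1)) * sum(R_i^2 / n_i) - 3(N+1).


Step 1: Combine all N = 12 observations and assign midranks.
sorted (value, group, rank): (10,G1,1.5), (10,G3,1.5), (11,G1,3), (13,G1,4), (14,G2,5), (19,G2,6.5), (19,G3,6.5), (20,G3,8), (22,G2,9), (24,G2,10), (25,G2,11), (26,G1,12)
Step 2: Sum ranks within each group.
R_1 = 20.5 (n_1 = 4)
R_2 = 41.5 (n_2 = 5)
R_3 = 16 (n_3 = 3)
Step 3: H = 12/(N(N+1)) * sum(R_i^2/n_i) - 3(N+1)
     = 12/(12*13) * (20.5^2/4 + 41.5^2/5 + 16^2/3) - 3*13
     = 0.076923 * 534.846 - 39
     = 2.141987.
Step 4: Ties present; correction factor C = 1 - 12/(12^3 - 12) = 0.993007. Corrected H = 2.141987 / 0.993007 = 2.157072.
Step 5: Under H0, H ~ chi^2(2); p-value = 0.340093.
Step 6: alpha = 0.1. fail to reject H0.

H = 2.1571, df = 2, p = 0.340093, fail to reject H0.


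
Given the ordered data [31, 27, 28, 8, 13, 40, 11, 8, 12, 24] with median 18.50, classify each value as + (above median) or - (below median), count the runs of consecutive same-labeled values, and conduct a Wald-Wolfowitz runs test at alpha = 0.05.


Step 1: Compute median = 18.50; label A = above, B = below.
Labels in order: AAABBABBBA  (n_A = 5, n_B = 5)
Step 2: Count runs R = 5.
Step 3: Under H0 (random ordering), E[R] = 2*n_A*n_B/(n_A+n_B) + 1 = 2*5*5/10 + 1 = 6.0000.
        Var[R] = 2*n_A*n_B*(2*n_A*n_B - n_A - n_B) / ((n_A+n_B)^2 * (n_A+n_B-1)) = 2000/900 = 2.2222.
        SD[R] = 1.4907.
Step 4: Continuity-corrected z = (R + 0.5 - E[R]) / SD[R] = (5 + 0.5 - 6.0000) / 1.4907 = -0.3354.
Step 5: Two-sided p-value via normal approximation = 2*(1 - Phi(|z|)) = 0.737316.
Step 6: alpha = 0.05. fail to reject H0.

R = 5, z = -0.3354, p = 0.737316, fail to reject H0.


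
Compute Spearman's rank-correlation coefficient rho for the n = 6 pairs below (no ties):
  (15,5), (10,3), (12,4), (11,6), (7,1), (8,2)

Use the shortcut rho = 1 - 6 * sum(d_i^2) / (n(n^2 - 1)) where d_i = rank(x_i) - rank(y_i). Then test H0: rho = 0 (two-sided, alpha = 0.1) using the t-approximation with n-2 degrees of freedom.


Step 1: Rank x and y separately (midranks; no ties here).
rank(x): 15->6, 10->3, 12->5, 11->4, 7->1, 8->2
rank(y): 5->5, 3->3, 4->4, 6->6, 1->1, 2->2
Step 2: d_i = R_x(i) - R_y(i); compute d_i^2.
  (6-5)^2=1, (3-3)^2=0, (5-4)^2=1, (4-6)^2=4, (1-1)^2=0, (2-2)^2=0
sum(d^2) = 6.
Step 3: rho = 1 - 6*6 / (6*(6^2 - 1)) = 1 - 36/210 = 0.828571.
Step 4: Under H0, t = rho * sqrt((n-2)/(1-rho^2)) = 2.9598 ~ t(4).
Step 5: Two-sided p-value from the t-distribution with 4 df = 0.041563.
Step 6: alpha = 0.1. reject H0.

rho = 0.8286, p = 0.041563, reject H0 at alpha = 0.1.


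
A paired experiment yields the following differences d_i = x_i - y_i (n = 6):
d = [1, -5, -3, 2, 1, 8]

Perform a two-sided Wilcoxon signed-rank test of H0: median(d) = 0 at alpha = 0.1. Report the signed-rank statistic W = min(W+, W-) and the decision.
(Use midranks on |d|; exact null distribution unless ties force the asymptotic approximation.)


Step 1: Drop any zero differences (none here) and take |d_i|.
|d| = [1, 5, 3, 2, 1, 8]
Step 2: Midrank |d_i| (ties get averaged ranks).
ranks: |1|->1.5, |5|->5, |3|->4, |2|->3, |1|->1.5, |8|->6
Step 3: Attach original signs; sum ranks with positive sign and with negative sign.
W+ = 1.5 + 3 + 1.5 + 6 = 12
W- = 5 + 4 = 9
(Check: W+ + W- = 21 should equal n(n+1)/2 = 21.)
Step 4: Test statistic W = min(W+, W-) = 9.
Step 5: Ties in |d|, so use the tie-corrected normal approximation.
        E[W] = n(n+1)/4 = 6*7/4 = 10.5.
        Tie groups: |d|=1 (t=2); sum(t^3 - t) = 6.
        Var[W] = n(n+1)(2n+1)/24 - sum(t^3-t)/48 = 546/24 - 6/48 = 22.625.
        z = (W - E[W]) / sqrt(Var[W]) = (9 - 10.5) / 4.7566 = -0.3154.
        Two-sided p = 2*Phi(z) = 0.752494.
Step 6: alpha = 0.1. fail to reject H0.

W+ = 12, W- = 9, W = min = 9, p = 0.752494, fail to reject H0.


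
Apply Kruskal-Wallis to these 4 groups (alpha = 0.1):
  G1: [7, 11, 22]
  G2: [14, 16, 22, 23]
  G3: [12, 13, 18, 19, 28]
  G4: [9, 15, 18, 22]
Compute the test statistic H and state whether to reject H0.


Step 1: Combine all N = 16 observations and assign midranks.
sorted (value, group, rank): (7,G1,1), (9,G4,2), (11,G1,3), (12,G3,4), (13,G3,5), (14,G2,6), (15,G4,7), (16,G2,8), (18,G3,9.5), (18,G4,9.5), (19,G3,11), (22,G1,13), (22,G2,13), (22,G4,13), (23,G2,15), (28,G3,16)
Step 2: Sum ranks within each group.
R_1 = 17 (n_1 = 3)
R_2 = 42 (n_2 = 4)
R_3 = 45.5 (n_3 = 5)
R_4 = 31.5 (n_4 = 4)
Step 3: H = 12/(N(N+1)) * sum(R_i^2/n_i) - 3(N+1)
     = 12/(16*17) * (17^2/3 + 42^2/4 + 45.5^2/5 + 31.5^2/4) - 3*17
     = 0.044118 * 1199.45 - 51
     = 1.916728.
Step 4: Ties present; correction factor C = 1 - 30/(16^3 - 16) = 0.992647. Corrected H = 1.916728 / 0.992647 = 1.930926.
Step 5: Under H0, H ~ chi^2(3); p-value = 0.586866.
Step 6: alpha = 0.1. fail to reject H0.

H = 1.9309, df = 3, p = 0.586866, fail to reject H0.


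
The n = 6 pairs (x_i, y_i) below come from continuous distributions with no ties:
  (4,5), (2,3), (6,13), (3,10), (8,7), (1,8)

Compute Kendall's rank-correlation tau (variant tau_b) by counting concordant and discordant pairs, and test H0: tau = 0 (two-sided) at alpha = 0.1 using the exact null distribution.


Step 1: Enumerate the 15 unordered pairs (i,j) with i<j and classify each by sign(x_j-x_i) * sign(y_j-y_i).
  (1,2):dx=-2,dy=-2->C; (1,3):dx=+2,dy=+8->C; (1,4):dx=-1,dy=+5->D; (1,5):dx=+4,dy=+2->C
  (1,6):dx=-3,dy=+3->D; (2,3):dx=+4,dy=+10->C; (2,4):dx=+1,dy=+7->C; (2,5):dx=+6,dy=+4->C
  (2,6):dx=-1,dy=+5->D; (3,4):dx=-3,dy=-3->C; (3,5):dx=+2,dy=-6->D; (3,6):dx=-5,dy=-5->C
  (4,5):dx=+5,dy=-3->D; (4,6):dx=-2,dy=-2->C; (5,6):dx=-7,dy=+1->D
Step 2: C = 9, D = 6, total pairs = 15.
Step 3: tau = (C - D)/(n(n-1)/2) = (9 - 6)/15 = 0.200000.
Step 4: Exact two-sided p-value (enumerate n! = 720 permutations of y under H0): p = 0.719444.
Step 5: alpha = 0.1. fail to reject H0.

tau_b = 0.2000 (C=9, D=6), p = 0.719444, fail to reject H0.


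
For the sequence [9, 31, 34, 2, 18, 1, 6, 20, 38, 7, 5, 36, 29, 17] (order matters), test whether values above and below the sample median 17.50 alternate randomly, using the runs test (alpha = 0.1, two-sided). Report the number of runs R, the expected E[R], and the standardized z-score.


Step 1: Compute median = 17.50; label A = above, B = below.
Labels in order: BAABABBAABBAAB  (n_A = 7, n_B = 7)
Step 2: Count runs R = 9.
Step 3: Under H0 (random ordering), E[R] = 2*n_A*n_B/(n_A+n_B) + 1 = 2*7*7/14 + 1 = 8.0000.
        Var[R] = 2*n_A*n_B*(2*n_A*n_B - n_A - n_B) / ((n_A+n_B)^2 * (n_A+n_B-1)) = 8232/2548 = 3.2308.
        SD[R] = 1.7974.
Step 4: Continuity-corrected z = (R - 0.5 - E[R]) / SD[R] = (9 - 0.5 - 8.0000) / 1.7974 = 0.2782.
Step 5: Two-sided p-value via normal approximation = 2*(1 - Phi(|z|)) = 0.780879.
Step 6: alpha = 0.1. fail to reject H0.

R = 9, z = 0.2782, p = 0.780879, fail to reject H0.


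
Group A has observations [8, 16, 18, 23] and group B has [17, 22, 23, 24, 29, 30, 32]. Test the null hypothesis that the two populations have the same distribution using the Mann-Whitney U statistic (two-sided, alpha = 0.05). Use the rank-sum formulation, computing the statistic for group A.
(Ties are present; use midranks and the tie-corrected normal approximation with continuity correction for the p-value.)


Step 1: Combine and sort all 11 observations; assign midranks.
sorted (value, group): (8,X), (16,X), (17,Y), (18,X), (22,Y), (23,X), (23,Y), (24,Y), (29,Y), (30,Y), (32,Y)
ranks: 8->1, 16->2, 17->3, 18->4, 22->5, 23->6.5, 23->6.5, 24->8, 29->9, 30->10, 32->11
Step 2: Rank sum for X: R1 = 1 + 2 + 4 + 6.5 = 13.5.
Step 3: U_X = R1 - n1(n1+1)/2 = 13.5 - 4*5/2 = 13.5 - 10 = 3.5.
       U_Y = n1*n2 - U_X = 28 - 3.5 = 24.5.
Step 4: Ties are present, so use the tie-corrected normal approximation (with continuity correction) for the p-value.
Step 5: p-value = 0.058207; compare to alpha = 0.05. fail to reject H0.

U_X = 3.5, p = 0.058207, fail to reject H0 at alpha = 0.05.


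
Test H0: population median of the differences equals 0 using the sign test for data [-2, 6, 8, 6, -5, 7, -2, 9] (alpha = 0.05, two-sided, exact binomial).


Step 1: Discard zero differences. Original n = 8; n_eff = number of nonzero differences = 8.
Nonzero differences (with sign): -2, +6, +8, +6, -5, +7, -2, +9
Step 2: Count signs: positive = 5, negative = 3.
Step 3: Under H0: P(positive) = 0.5, so the number of positives S ~ Bin(8, 0.5).
Step 4: Two-sided exact p-value = sum of Bin(8,0.5) probabilities at or below the observed probability = 0.726562.
Step 5: alpha = 0.05. fail to reject H0.

n_eff = 8, pos = 5, neg = 3, p = 0.726562, fail to reject H0.


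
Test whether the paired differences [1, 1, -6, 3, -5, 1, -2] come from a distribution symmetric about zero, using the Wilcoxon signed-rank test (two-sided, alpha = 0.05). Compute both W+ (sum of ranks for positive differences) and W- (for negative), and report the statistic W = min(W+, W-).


Step 1: Drop any zero differences (none here) and take |d_i|.
|d| = [1, 1, 6, 3, 5, 1, 2]
Step 2: Midrank |d_i| (ties get averaged ranks).
ranks: |1|->2, |1|->2, |6|->7, |3|->5, |5|->6, |1|->2, |2|->4
Step 3: Attach original signs; sum ranks with positive sign and with negative sign.
W+ = 2 + 2 + 5 + 2 = 11
W- = 7 + 6 + 4 = 17
(Check: W+ + W- = 28 should equal n(n+1)/2 = 28.)
Step 4: Test statistic W = min(W+, W-) = 11.
Step 5: Ties in |d|, so use the tie-corrected normal approximation.
        E[W] = n(n+1)/4 = 7*8/4 = 14.
        Tie groups: |d|=1 (t=3); sum(t^3 - t) = 24.
        Var[W] = n(n+1)(2n+1)/24 - sum(t^3-t)/48 = 840/24 - 24/48 = 34.5.
        z = (W - E[W]) / sqrt(Var[W]) = (11 - 14) / 5.8737 = -0.5108.
        Two-sided p = 2*Phi(z) = 0.609523.
Step 6: alpha = 0.05. fail to reject H0.

W+ = 11, W- = 17, W = min = 11, p = 0.609523, fail to reject H0.


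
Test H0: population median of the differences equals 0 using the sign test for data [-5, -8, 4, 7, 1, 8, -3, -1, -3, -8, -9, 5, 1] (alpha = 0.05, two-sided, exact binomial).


Step 1: Discard zero differences. Original n = 13; n_eff = number of nonzero differences = 13.
Nonzero differences (with sign): -5, -8, +4, +7, +1, +8, -3, -1, -3, -8, -9, +5, +1
Step 2: Count signs: positive = 6, negative = 7.
Step 3: Under H0: P(positive) = 0.5, so the number of positives S ~ Bin(13, 0.5).
Step 4: Two-sided exact p-value = sum of Bin(13,0.5) probabilities at or below the observed probability = 1.000000.
Step 5: alpha = 0.05. fail to reject H0.

n_eff = 13, pos = 6, neg = 7, p = 1.000000, fail to reject H0.


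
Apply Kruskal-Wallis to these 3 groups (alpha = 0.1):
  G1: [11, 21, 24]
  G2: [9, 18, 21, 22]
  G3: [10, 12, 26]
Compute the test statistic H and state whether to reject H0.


Step 1: Combine all N = 10 observations and assign midranks.
sorted (value, group, rank): (9,G2,1), (10,G3,2), (11,G1,3), (12,G3,4), (18,G2,5), (21,G1,6.5), (21,G2,6.5), (22,G2,8), (24,G1,9), (26,G3,10)
Step 2: Sum ranks within each group.
R_1 = 18.5 (n_1 = 3)
R_2 = 20.5 (n_2 = 4)
R_3 = 16 (n_3 = 3)
Step 3: H = 12/(N(N+1)) * sum(R_i^2/n_i) - 3(N+1)
     = 12/(10*11) * (18.5^2/3 + 20.5^2/4 + 16^2/3) - 3*11
     = 0.109091 * 304.479 - 33
     = 0.215909.
Step 4: Ties present; correction factor C = 1 - 6/(10^3 - 10) = 0.993939. Corrected H = 0.215909 / 0.993939 = 0.217226.
Step 5: Under H0, H ~ chi^2(2); p-value = 0.897078.
Step 6: alpha = 0.1. fail to reject H0.

H = 0.2172, df = 2, p = 0.897078, fail to reject H0.


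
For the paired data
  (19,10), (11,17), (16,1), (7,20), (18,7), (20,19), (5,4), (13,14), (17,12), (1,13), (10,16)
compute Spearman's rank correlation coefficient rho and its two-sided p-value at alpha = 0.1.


Step 1: Rank x and y separately (midranks; no ties here).
rank(x): 19->10, 11->5, 16->7, 7->3, 18->9, 20->11, 5->2, 13->6, 17->8, 1->1, 10->4
rank(y): 10->4, 17->9, 1->1, 20->11, 7->3, 19->10, 4->2, 14->7, 12->5, 13->6, 16->8
Step 2: d_i = R_x(i) - R_y(i); compute d_i^2.
  (10-4)^2=36, (5-9)^2=16, (7-1)^2=36, (3-11)^2=64, (9-3)^2=36, (11-10)^2=1, (2-2)^2=0, (6-7)^2=1, (8-5)^2=9, (1-6)^2=25, (4-8)^2=16
sum(d^2) = 240.
Step 3: rho = 1 - 6*240 / (11*(11^2 - 1)) = 1 - 1440/1320 = -0.090909.
Step 4: Under H0, t = rho * sqrt((n-2)/(1-rho^2)) = -0.2739 ~ t(9).
Step 5: Two-sided p-value from the t-distribution with 9 df = 0.790373.
Step 6: alpha = 0.1. fail to reject H0.

rho = -0.0909, p = 0.790373, fail to reject H0 at alpha = 0.1.


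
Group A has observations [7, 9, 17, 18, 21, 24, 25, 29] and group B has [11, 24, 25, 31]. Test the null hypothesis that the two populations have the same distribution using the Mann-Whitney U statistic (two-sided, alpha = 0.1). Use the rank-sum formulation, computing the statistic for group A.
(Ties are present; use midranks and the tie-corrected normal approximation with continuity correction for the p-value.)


Step 1: Combine and sort all 12 observations; assign midranks.
sorted (value, group): (7,X), (9,X), (11,Y), (17,X), (18,X), (21,X), (24,X), (24,Y), (25,X), (25,Y), (29,X), (31,Y)
ranks: 7->1, 9->2, 11->3, 17->4, 18->5, 21->6, 24->7.5, 24->7.5, 25->9.5, 25->9.5, 29->11, 31->12
Step 2: Rank sum for X: R1 = 1 + 2 + 4 + 5 + 6 + 7.5 + 9.5 + 11 = 46.
Step 3: U_X = R1 - n1(n1+1)/2 = 46 - 8*9/2 = 46 - 36 = 10.
       U_Y = n1*n2 - U_X = 32 - 10 = 22.
Step 4: Ties are present, so use the tie-corrected normal approximation (with continuity correction) for the p-value.
Step 5: p-value = 0.348547; compare to alpha = 0.1. fail to reject H0.

U_X = 10, p = 0.348547, fail to reject H0 at alpha = 0.1.


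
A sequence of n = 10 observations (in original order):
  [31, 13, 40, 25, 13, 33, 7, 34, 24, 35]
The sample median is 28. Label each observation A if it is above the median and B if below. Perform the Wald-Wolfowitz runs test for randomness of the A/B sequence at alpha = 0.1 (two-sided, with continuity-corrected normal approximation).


Step 1: Compute median = 28; label A = above, B = below.
Labels in order: ABABBABABA  (n_A = 5, n_B = 5)
Step 2: Count runs R = 9.
Step 3: Under H0 (random ordering), E[R] = 2*n_A*n_B/(n_A+n_B) + 1 = 2*5*5/10 + 1 = 6.0000.
        Var[R] = 2*n_A*n_B*(2*n_A*n_B - n_A - n_B) / ((n_A+n_B)^2 * (n_A+n_B-1)) = 2000/900 = 2.2222.
        SD[R] = 1.4907.
Step 4: Continuity-corrected z = (R - 0.5 - E[R]) / SD[R] = (9 - 0.5 - 6.0000) / 1.4907 = 1.6771.
Step 5: Two-sided p-value via normal approximation = 2*(1 - Phi(|z|)) = 0.093533.
Step 6: alpha = 0.1. reject H0.

R = 9, z = 1.6771, p = 0.093533, reject H0.


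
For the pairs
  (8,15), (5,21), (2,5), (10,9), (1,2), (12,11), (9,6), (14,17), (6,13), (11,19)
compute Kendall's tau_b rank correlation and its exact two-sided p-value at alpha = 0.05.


Step 1: Enumerate the 45 unordered pairs (i,j) with i<j and classify each by sign(x_j-x_i) * sign(y_j-y_i).
  (1,2):dx=-3,dy=+6->D; (1,3):dx=-6,dy=-10->C; (1,4):dx=+2,dy=-6->D; (1,5):dx=-7,dy=-13->C
  (1,6):dx=+4,dy=-4->D; (1,7):dx=+1,dy=-9->D; (1,8):dx=+6,dy=+2->C; (1,9):dx=-2,dy=-2->C
  (1,10):dx=+3,dy=+4->C; (2,3):dx=-3,dy=-16->C; (2,4):dx=+5,dy=-12->D; (2,5):dx=-4,dy=-19->C
  (2,6):dx=+7,dy=-10->D; (2,7):dx=+4,dy=-15->D; (2,8):dx=+9,dy=-4->D; (2,9):dx=+1,dy=-8->D
  (2,10):dx=+6,dy=-2->D; (3,4):dx=+8,dy=+4->C; (3,5):dx=-1,dy=-3->C; (3,6):dx=+10,dy=+6->C
  (3,7):dx=+7,dy=+1->C; (3,8):dx=+12,dy=+12->C; (3,9):dx=+4,dy=+8->C; (3,10):dx=+9,dy=+14->C
  (4,5):dx=-9,dy=-7->C; (4,6):dx=+2,dy=+2->C; (4,7):dx=-1,dy=-3->C; (4,8):dx=+4,dy=+8->C
  (4,9):dx=-4,dy=+4->D; (4,10):dx=+1,dy=+10->C; (5,6):dx=+11,dy=+9->C; (5,7):dx=+8,dy=+4->C
  (5,8):dx=+13,dy=+15->C; (5,9):dx=+5,dy=+11->C; (5,10):dx=+10,dy=+17->C; (6,7):dx=-3,dy=-5->C
  (6,8):dx=+2,dy=+6->C; (6,9):dx=-6,dy=+2->D; (6,10):dx=-1,dy=+8->D; (7,8):dx=+5,dy=+11->C
  (7,9):dx=-3,dy=+7->D; (7,10):dx=+2,dy=+13->C; (8,9):dx=-8,dy=-4->C; (8,10):dx=-3,dy=+2->D
  (9,10):dx=+5,dy=+6->C
Step 2: C = 30, D = 15, total pairs = 45.
Step 3: tau = (C - D)/(n(n-1)/2) = (30 - 15)/45 = 0.333333.
Step 4: Exact two-sided p-value (enumerate n! = 3628800 permutations of y under H0): p = 0.216373.
Step 5: alpha = 0.05. fail to reject H0.

tau_b = 0.3333 (C=30, D=15), p = 0.216373, fail to reject H0.


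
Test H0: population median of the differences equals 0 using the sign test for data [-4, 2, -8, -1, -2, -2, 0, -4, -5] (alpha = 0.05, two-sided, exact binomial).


Step 1: Discard zero differences. Original n = 9; n_eff = number of nonzero differences = 8.
Nonzero differences (with sign): -4, +2, -8, -1, -2, -2, -4, -5
Step 2: Count signs: positive = 1, negative = 7.
Step 3: Under H0: P(positive) = 0.5, so the number of positives S ~ Bin(8, 0.5).
Step 4: Two-sided exact p-value = sum of Bin(8,0.5) probabilities at or below the observed probability = 0.070312.
Step 5: alpha = 0.05. fail to reject H0.

n_eff = 8, pos = 1, neg = 7, p = 0.070312, fail to reject H0.


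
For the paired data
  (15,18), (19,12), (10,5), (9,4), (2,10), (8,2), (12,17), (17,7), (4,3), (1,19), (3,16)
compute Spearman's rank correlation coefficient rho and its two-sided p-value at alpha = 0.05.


Step 1: Rank x and y separately (midranks; no ties here).
rank(x): 15->9, 19->11, 10->7, 9->6, 2->2, 8->5, 12->8, 17->10, 4->4, 1->1, 3->3
rank(y): 18->10, 12->7, 5->4, 4->3, 10->6, 2->1, 17->9, 7->5, 3->2, 19->11, 16->8
Step 2: d_i = R_x(i) - R_y(i); compute d_i^2.
  (9-10)^2=1, (11-7)^2=16, (7-4)^2=9, (6-3)^2=9, (2-6)^2=16, (5-1)^2=16, (8-9)^2=1, (10-5)^2=25, (4-2)^2=4, (1-11)^2=100, (3-8)^2=25
sum(d^2) = 222.
Step 3: rho = 1 - 6*222 / (11*(11^2 - 1)) = 1 - 1332/1320 = -0.009091.
Step 4: Under H0, t = rho * sqrt((n-2)/(1-rho^2)) = -0.0273 ~ t(9).
Step 5: Two-sided p-value from the t-distribution with 9 df = 0.978837.
Step 6: alpha = 0.05. fail to reject H0.

rho = -0.0091, p = 0.978837, fail to reject H0 at alpha = 0.05.


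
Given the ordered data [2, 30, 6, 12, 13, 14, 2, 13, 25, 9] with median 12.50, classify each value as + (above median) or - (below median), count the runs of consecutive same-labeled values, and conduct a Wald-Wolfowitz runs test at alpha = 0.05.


Step 1: Compute median = 12.50; label A = above, B = below.
Labels in order: BABBAABAAB  (n_A = 5, n_B = 5)
Step 2: Count runs R = 7.
Step 3: Under H0 (random ordering), E[R] = 2*n_A*n_B/(n_A+n_B) + 1 = 2*5*5/10 + 1 = 6.0000.
        Var[R] = 2*n_A*n_B*(2*n_A*n_B - n_A - n_B) / ((n_A+n_B)^2 * (n_A+n_B-1)) = 2000/900 = 2.2222.
        SD[R] = 1.4907.
Step 4: Continuity-corrected z = (R - 0.5 - E[R]) / SD[R] = (7 - 0.5 - 6.0000) / 1.4907 = 0.3354.
Step 5: Two-sided p-value via normal approximation = 2*(1 - Phi(|z|)) = 0.737316.
Step 6: alpha = 0.05. fail to reject H0.

R = 7, z = 0.3354, p = 0.737316, fail to reject H0.


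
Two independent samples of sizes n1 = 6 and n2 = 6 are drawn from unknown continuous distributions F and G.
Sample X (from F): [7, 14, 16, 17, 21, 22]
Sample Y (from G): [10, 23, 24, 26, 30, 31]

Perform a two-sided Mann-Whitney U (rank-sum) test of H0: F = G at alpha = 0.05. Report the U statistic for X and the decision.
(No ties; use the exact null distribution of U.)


Step 1: Combine and sort all 12 observations; assign midranks.
sorted (value, group): (7,X), (10,Y), (14,X), (16,X), (17,X), (21,X), (22,X), (23,Y), (24,Y), (26,Y), (30,Y), (31,Y)
ranks: 7->1, 10->2, 14->3, 16->4, 17->5, 21->6, 22->7, 23->8, 24->9, 26->10, 30->11, 31->12
Step 2: Rank sum for X: R1 = 1 + 3 + 4 + 5 + 6 + 7 = 26.
Step 3: U_X = R1 - n1(n1+1)/2 = 26 - 6*7/2 = 26 - 21 = 5.
       U_Y = n1*n2 - U_X = 36 - 5 = 31.
Step 4: No ties, so the exact null distribution of U (based on enumerating the C(12,6) = 924 equally likely rank assignments) gives the two-sided p-value.
Step 5: p-value = 0.041126; compare to alpha = 0.05. reject H0.

U_X = 5, p = 0.041126, reject H0 at alpha = 0.05.


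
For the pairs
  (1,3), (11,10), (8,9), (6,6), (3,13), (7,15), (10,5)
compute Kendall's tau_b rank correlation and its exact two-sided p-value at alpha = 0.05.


Step 1: Enumerate the 21 unordered pairs (i,j) with i<j and classify each by sign(x_j-x_i) * sign(y_j-y_i).
  (1,2):dx=+10,dy=+7->C; (1,3):dx=+7,dy=+6->C; (1,4):dx=+5,dy=+3->C; (1,5):dx=+2,dy=+10->C
  (1,6):dx=+6,dy=+12->C; (1,7):dx=+9,dy=+2->C; (2,3):dx=-3,dy=-1->C; (2,4):dx=-5,dy=-4->C
  (2,5):dx=-8,dy=+3->D; (2,6):dx=-4,dy=+5->D; (2,7):dx=-1,dy=-5->C; (3,4):dx=-2,dy=-3->C
  (3,5):dx=-5,dy=+4->D; (3,6):dx=-1,dy=+6->D; (3,7):dx=+2,dy=-4->D; (4,5):dx=-3,dy=+7->D
  (4,6):dx=+1,dy=+9->C; (4,7):dx=+4,dy=-1->D; (5,6):dx=+4,dy=+2->C; (5,7):dx=+7,dy=-8->D
  (6,7):dx=+3,dy=-10->D
Step 2: C = 12, D = 9, total pairs = 21.
Step 3: tau = (C - D)/(n(n-1)/2) = (12 - 9)/21 = 0.142857.
Step 4: Exact two-sided p-value (enumerate n! = 5040 permutations of y under H0): p = 0.772619.
Step 5: alpha = 0.05. fail to reject H0.

tau_b = 0.1429 (C=12, D=9), p = 0.772619, fail to reject H0.


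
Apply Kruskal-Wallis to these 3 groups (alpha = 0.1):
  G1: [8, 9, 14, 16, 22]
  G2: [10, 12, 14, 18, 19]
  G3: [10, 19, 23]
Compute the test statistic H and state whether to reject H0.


Step 1: Combine all N = 13 observations and assign midranks.
sorted (value, group, rank): (8,G1,1), (9,G1,2), (10,G2,3.5), (10,G3,3.5), (12,G2,5), (14,G1,6.5), (14,G2,6.5), (16,G1,8), (18,G2,9), (19,G2,10.5), (19,G3,10.5), (22,G1,12), (23,G3,13)
Step 2: Sum ranks within each group.
R_1 = 29.5 (n_1 = 5)
R_2 = 34.5 (n_2 = 5)
R_3 = 27 (n_3 = 3)
Step 3: H = 12/(N(N+1)) * sum(R_i^2/n_i) - 3(N+1)
     = 12/(13*14) * (29.5^2/5 + 34.5^2/5 + 27^2/3) - 3*14
     = 0.065934 * 655.1 - 42
     = 1.193407.
Step 4: Ties present; correction factor C = 1 - 18/(13^3 - 13) = 0.991758. Corrected H = 1.193407 / 0.991758 = 1.203324.
Step 5: Under H0, H ~ chi^2(2); p-value = 0.547900.
Step 6: alpha = 0.1. fail to reject H0.

H = 1.2033, df = 2, p = 0.547900, fail to reject H0.


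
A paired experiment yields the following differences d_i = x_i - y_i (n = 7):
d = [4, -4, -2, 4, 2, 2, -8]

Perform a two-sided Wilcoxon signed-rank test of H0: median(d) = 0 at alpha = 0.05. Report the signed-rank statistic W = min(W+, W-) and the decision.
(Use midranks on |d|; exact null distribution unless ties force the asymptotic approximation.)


Step 1: Drop any zero differences (none here) and take |d_i|.
|d| = [4, 4, 2, 4, 2, 2, 8]
Step 2: Midrank |d_i| (ties get averaged ranks).
ranks: |4|->5, |4|->5, |2|->2, |4|->5, |2|->2, |2|->2, |8|->7
Step 3: Attach original signs; sum ranks with positive sign and with negative sign.
W+ = 5 + 5 + 2 + 2 = 14
W- = 5 + 2 + 7 = 14
(Check: W+ + W- = 28 should equal n(n+1)/2 = 28.)
Step 4: Test statistic W = min(W+, W-) = 14.
Step 5: Ties in |d|, so use the tie-corrected normal approximation.
        E[W] = n(n+1)/4 = 7*8/4 = 14.
        Tie groups: |d|=2 (t=3), |d|=4 (t=3); sum(t^3 - t) = 48.
        Var[W] = n(n+1)(2n+1)/24 - sum(t^3-t)/48 = 840/24 - 48/48 = 34.
        z = (W - E[W]) / sqrt(Var[W]) = (14 - 14) / 5.8310 = 0.0000.
        Two-sided p = 2*Phi(z) = 1.000000.
Step 6: alpha = 0.05. fail to reject H0.

W+ = 14, W- = 14, W = min = 14, p = 1.000000, fail to reject H0.


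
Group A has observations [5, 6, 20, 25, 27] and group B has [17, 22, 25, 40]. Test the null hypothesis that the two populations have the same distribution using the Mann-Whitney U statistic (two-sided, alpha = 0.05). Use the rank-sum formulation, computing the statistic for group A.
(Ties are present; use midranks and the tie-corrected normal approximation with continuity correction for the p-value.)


Step 1: Combine and sort all 9 observations; assign midranks.
sorted (value, group): (5,X), (6,X), (17,Y), (20,X), (22,Y), (25,X), (25,Y), (27,X), (40,Y)
ranks: 5->1, 6->2, 17->3, 20->4, 22->5, 25->6.5, 25->6.5, 27->8, 40->9
Step 2: Rank sum for X: R1 = 1 + 2 + 4 + 6.5 + 8 = 21.5.
Step 3: U_X = R1 - n1(n1+1)/2 = 21.5 - 5*6/2 = 21.5 - 15 = 6.5.
       U_Y = n1*n2 - U_X = 20 - 6.5 = 13.5.
Step 4: Ties are present, so use the tie-corrected normal approximation (with continuity correction) for the p-value.
Step 5: p-value = 0.460558; compare to alpha = 0.05. fail to reject H0.

U_X = 6.5, p = 0.460558, fail to reject H0 at alpha = 0.05.


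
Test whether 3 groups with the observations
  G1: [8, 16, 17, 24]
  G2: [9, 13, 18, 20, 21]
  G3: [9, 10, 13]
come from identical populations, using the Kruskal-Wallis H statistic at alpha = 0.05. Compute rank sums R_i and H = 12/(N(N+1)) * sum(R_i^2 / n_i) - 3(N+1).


Step 1: Combine all N = 12 observations and assign midranks.
sorted (value, group, rank): (8,G1,1), (9,G2,2.5), (9,G3,2.5), (10,G3,4), (13,G2,5.5), (13,G3,5.5), (16,G1,7), (17,G1,8), (18,G2,9), (20,G2,10), (21,G2,11), (24,G1,12)
Step 2: Sum ranks within each group.
R_1 = 28 (n_1 = 4)
R_2 = 38 (n_2 = 5)
R_3 = 12 (n_3 = 3)
Step 3: H = 12/(N(N+1)) * sum(R_i^2/n_i) - 3(N+1)
     = 12/(12*13) * (28^2/4 + 38^2/5 + 12^2/3) - 3*13
     = 0.076923 * 532.8 - 39
     = 1.984615.
Step 4: Ties present; correction factor C = 1 - 12/(12^3 - 12) = 0.993007. Corrected H = 1.984615 / 0.993007 = 1.998592.
Step 5: Under H0, H ~ chi^2(2); p-value = 0.368139.
Step 6: alpha = 0.05. fail to reject H0.

H = 1.9986, df = 2, p = 0.368139, fail to reject H0.


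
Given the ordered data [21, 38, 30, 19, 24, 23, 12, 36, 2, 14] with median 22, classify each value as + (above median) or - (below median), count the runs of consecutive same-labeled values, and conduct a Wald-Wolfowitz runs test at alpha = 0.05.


Step 1: Compute median = 22; label A = above, B = below.
Labels in order: BAABAABABB  (n_A = 5, n_B = 5)
Step 2: Count runs R = 7.
Step 3: Under H0 (random ordering), E[R] = 2*n_A*n_B/(n_A+n_B) + 1 = 2*5*5/10 + 1 = 6.0000.
        Var[R] = 2*n_A*n_B*(2*n_A*n_B - n_A - n_B) / ((n_A+n_B)^2 * (n_A+n_B-1)) = 2000/900 = 2.2222.
        SD[R] = 1.4907.
Step 4: Continuity-corrected z = (R - 0.5 - E[R]) / SD[R] = (7 - 0.5 - 6.0000) / 1.4907 = 0.3354.
Step 5: Two-sided p-value via normal approximation = 2*(1 - Phi(|z|)) = 0.737316.
Step 6: alpha = 0.05. fail to reject H0.

R = 7, z = 0.3354, p = 0.737316, fail to reject H0.


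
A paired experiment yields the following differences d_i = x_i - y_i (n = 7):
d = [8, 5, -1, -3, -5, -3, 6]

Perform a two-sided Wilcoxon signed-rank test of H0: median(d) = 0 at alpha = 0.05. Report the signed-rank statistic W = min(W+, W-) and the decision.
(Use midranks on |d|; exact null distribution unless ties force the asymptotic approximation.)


Step 1: Drop any zero differences (none here) and take |d_i|.
|d| = [8, 5, 1, 3, 5, 3, 6]
Step 2: Midrank |d_i| (ties get averaged ranks).
ranks: |8|->7, |5|->4.5, |1|->1, |3|->2.5, |5|->4.5, |3|->2.5, |6|->6
Step 3: Attach original signs; sum ranks with positive sign and with negative sign.
W+ = 7 + 4.5 + 6 = 17.5
W- = 1 + 2.5 + 4.5 + 2.5 = 10.5
(Check: W+ + W- = 28 should equal n(n+1)/2 = 28.)
Step 4: Test statistic W = min(W+, W-) = 10.5.
Step 5: Ties in |d|, so use the tie-corrected normal approximation.
        E[W] = n(n+1)/4 = 7*8/4 = 14.
        Tie groups: |d|=3 (t=2), |d|=5 (t=2); sum(t^3 - t) = 12.
        Var[W] = n(n+1)(2n+1)/24 - sum(t^3-t)/48 = 840/24 - 12/48 = 34.75.
        z = (W - E[W]) / sqrt(Var[W]) = (10.5 - 14) / 5.8949 = -0.5937.
        Two-sided p = 2*Phi(z) = 0.552691.
Step 6: alpha = 0.05. fail to reject H0.

W+ = 17.5, W- = 10.5, W = min = 10.5, p = 0.552691, fail to reject H0.


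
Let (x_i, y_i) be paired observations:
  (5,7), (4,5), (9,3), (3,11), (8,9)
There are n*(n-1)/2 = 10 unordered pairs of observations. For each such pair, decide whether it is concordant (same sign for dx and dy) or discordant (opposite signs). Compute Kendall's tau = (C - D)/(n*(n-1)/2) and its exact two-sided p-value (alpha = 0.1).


Step 1: Enumerate the 10 unordered pairs (i,j) with i<j and classify each by sign(x_j-x_i) * sign(y_j-y_i).
  (1,2):dx=-1,dy=-2->C; (1,3):dx=+4,dy=-4->D; (1,4):dx=-2,dy=+4->D; (1,5):dx=+3,dy=+2->C
  (2,3):dx=+5,dy=-2->D; (2,4):dx=-1,dy=+6->D; (2,5):dx=+4,dy=+4->C; (3,4):dx=-6,dy=+8->D
  (3,5):dx=-1,dy=+6->D; (4,5):dx=+5,dy=-2->D
Step 2: C = 3, D = 7, total pairs = 10.
Step 3: tau = (C - D)/(n(n-1)/2) = (3 - 7)/10 = -0.400000.
Step 4: Exact two-sided p-value (enumerate n! = 120 permutations of y under H0): p = 0.483333.
Step 5: alpha = 0.1. fail to reject H0.

tau_b = -0.4000 (C=3, D=7), p = 0.483333, fail to reject H0.


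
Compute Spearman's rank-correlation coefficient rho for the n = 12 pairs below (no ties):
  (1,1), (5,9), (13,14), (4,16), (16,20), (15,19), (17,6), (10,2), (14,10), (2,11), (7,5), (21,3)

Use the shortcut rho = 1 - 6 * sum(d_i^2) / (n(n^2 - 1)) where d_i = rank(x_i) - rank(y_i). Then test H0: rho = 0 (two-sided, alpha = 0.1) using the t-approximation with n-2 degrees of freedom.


Step 1: Rank x and y separately (midranks; no ties here).
rank(x): 1->1, 5->4, 13->7, 4->3, 16->10, 15->9, 17->11, 10->6, 14->8, 2->2, 7->5, 21->12
rank(y): 1->1, 9->6, 14->9, 16->10, 20->12, 19->11, 6->5, 2->2, 10->7, 11->8, 5->4, 3->3
Step 2: d_i = R_x(i) - R_y(i); compute d_i^2.
  (1-1)^2=0, (4-6)^2=4, (7-9)^2=4, (3-10)^2=49, (10-12)^2=4, (9-11)^2=4, (11-5)^2=36, (6-2)^2=16, (8-7)^2=1, (2-8)^2=36, (5-4)^2=1, (12-3)^2=81
sum(d^2) = 236.
Step 3: rho = 1 - 6*236 / (12*(12^2 - 1)) = 1 - 1416/1716 = 0.174825.
Step 4: Under H0, t = rho * sqrt((n-2)/(1-rho^2)) = 0.5615 ~ t(10).
Step 5: Two-sided p-value from the t-distribution with 10 df = 0.586824.
Step 6: alpha = 0.1. fail to reject H0.

rho = 0.1748, p = 0.586824, fail to reject H0 at alpha = 0.1.


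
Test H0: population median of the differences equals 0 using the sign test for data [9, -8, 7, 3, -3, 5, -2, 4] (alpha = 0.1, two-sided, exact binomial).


Step 1: Discard zero differences. Original n = 8; n_eff = number of nonzero differences = 8.
Nonzero differences (with sign): +9, -8, +7, +3, -3, +5, -2, +4
Step 2: Count signs: positive = 5, negative = 3.
Step 3: Under H0: P(positive) = 0.5, so the number of positives S ~ Bin(8, 0.5).
Step 4: Two-sided exact p-value = sum of Bin(8,0.5) probabilities at or below the observed probability = 0.726562.
Step 5: alpha = 0.1. fail to reject H0.

n_eff = 8, pos = 5, neg = 3, p = 0.726562, fail to reject H0.


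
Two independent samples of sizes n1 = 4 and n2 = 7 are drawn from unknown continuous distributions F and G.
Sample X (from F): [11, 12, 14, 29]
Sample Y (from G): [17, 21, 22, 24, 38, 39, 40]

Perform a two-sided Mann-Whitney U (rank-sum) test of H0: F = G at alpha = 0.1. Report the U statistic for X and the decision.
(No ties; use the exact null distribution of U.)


Step 1: Combine and sort all 11 observations; assign midranks.
sorted (value, group): (11,X), (12,X), (14,X), (17,Y), (21,Y), (22,Y), (24,Y), (29,X), (38,Y), (39,Y), (40,Y)
ranks: 11->1, 12->2, 14->3, 17->4, 21->5, 22->6, 24->7, 29->8, 38->9, 39->10, 40->11
Step 2: Rank sum for X: R1 = 1 + 2 + 3 + 8 = 14.
Step 3: U_X = R1 - n1(n1+1)/2 = 14 - 4*5/2 = 14 - 10 = 4.
       U_Y = n1*n2 - U_X = 28 - 4 = 24.
Step 4: No ties, so the exact null distribution of U (based on enumerating the C(11,4) = 330 equally likely rank assignments) gives the two-sided p-value.
Step 5: p-value = 0.072727; compare to alpha = 0.1. reject H0.

U_X = 4, p = 0.072727, reject H0 at alpha = 0.1.


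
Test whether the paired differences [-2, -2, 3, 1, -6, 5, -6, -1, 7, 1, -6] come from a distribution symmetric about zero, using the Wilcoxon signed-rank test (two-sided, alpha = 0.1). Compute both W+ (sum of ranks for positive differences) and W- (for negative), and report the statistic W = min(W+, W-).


Step 1: Drop any zero differences (none here) and take |d_i|.
|d| = [2, 2, 3, 1, 6, 5, 6, 1, 7, 1, 6]
Step 2: Midrank |d_i| (ties get averaged ranks).
ranks: |2|->4.5, |2|->4.5, |3|->6, |1|->2, |6|->9, |5|->7, |6|->9, |1|->2, |7|->11, |1|->2, |6|->9
Step 3: Attach original signs; sum ranks with positive sign and with negative sign.
W+ = 6 + 2 + 7 + 11 + 2 = 28
W- = 4.5 + 4.5 + 9 + 9 + 2 + 9 = 38
(Check: W+ + W- = 66 should equal n(n+1)/2 = 66.)
Step 4: Test statistic W = min(W+, W-) = 28.
Step 5: Ties in |d|, so use the tie-corrected normal approximation.
        E[W] = n(n+1)/4 = 11*12/4 = 33.
        Tie groups: |d|=1 (t=3), |d|=2 (t=2), |d|=6 (t=3); sum(t^3 - t) = 54.
        Var[W] = n(n+1)(2n+1)/24 - sum(t^3-t)/48 = 3036/24 - 54/48 = 125.375.
        z = (W - E[W]) / sqrt(Var[W]) = (28 - 33) / 11.1971 = -0.4465.
        Two-sided p = 2*Phi(z) = 0.655204.
Step 6: alpha = 0.1. fail to reject H0.

W+ = 28, W- = 38, W = min = 28, p = 0.655204, fail to reject H0.
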